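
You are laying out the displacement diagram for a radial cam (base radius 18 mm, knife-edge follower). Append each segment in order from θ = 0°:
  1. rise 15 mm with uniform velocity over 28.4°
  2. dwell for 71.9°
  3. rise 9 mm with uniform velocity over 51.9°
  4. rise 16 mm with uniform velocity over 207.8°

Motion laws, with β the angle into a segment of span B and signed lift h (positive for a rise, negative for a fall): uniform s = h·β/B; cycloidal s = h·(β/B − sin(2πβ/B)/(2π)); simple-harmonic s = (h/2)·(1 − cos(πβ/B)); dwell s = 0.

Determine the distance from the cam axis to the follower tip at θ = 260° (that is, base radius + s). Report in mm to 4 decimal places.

seg 1 [0°–28.4°] uniform, h=15: full span → s += 15 → s = 15.0000
seg 2 [28.4°–100.3°] dwell: s stays 15.0000
seg 3 [100.3°–152.2°] uniform, h=9: full span → s += 9 → s = 24.0000
seg 4 [152.2°–360°] uniform, h=16: θ=260° here. β=107.8, B=207.8. 16·107.8/207.8 = 8.3003 → s = 32.3003
radial distance = base radius + s = 18 + 32.3003 = 50.3003

50.3003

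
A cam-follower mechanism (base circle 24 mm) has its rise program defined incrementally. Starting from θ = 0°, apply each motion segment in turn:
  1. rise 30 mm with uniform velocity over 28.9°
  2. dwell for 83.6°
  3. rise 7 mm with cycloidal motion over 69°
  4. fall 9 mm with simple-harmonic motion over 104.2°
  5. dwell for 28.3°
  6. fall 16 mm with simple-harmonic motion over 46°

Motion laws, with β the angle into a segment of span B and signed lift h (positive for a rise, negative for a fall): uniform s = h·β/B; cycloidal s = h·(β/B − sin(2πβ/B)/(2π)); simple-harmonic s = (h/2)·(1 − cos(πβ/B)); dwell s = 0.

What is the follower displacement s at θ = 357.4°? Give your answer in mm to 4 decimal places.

seg 1 [0°–28.9°] uniform, h=30: full span → s += 30 → s = 30.0000
seg 2 [28.9°–112.5°] dwell: s stays 30.0000
seg 3 [112.5°–181.5°] cycloidal, h=7: full span → s += 7 → s = 37.0000
seg 4 [181.5°–285.7°] simple-harmonic, h=-9: full span → s += -9 → s = 28.0000
seg 5 [285.7°–314°] dwell: s stays 28.0000
seg 6 [314°–360°] simple-harmonic, h=-16: θ=357.4° here. β=43.4, B=46. -16/2·(1 − cos(π·0.9435)) = -15.8742 → s = 12.1258

12.1258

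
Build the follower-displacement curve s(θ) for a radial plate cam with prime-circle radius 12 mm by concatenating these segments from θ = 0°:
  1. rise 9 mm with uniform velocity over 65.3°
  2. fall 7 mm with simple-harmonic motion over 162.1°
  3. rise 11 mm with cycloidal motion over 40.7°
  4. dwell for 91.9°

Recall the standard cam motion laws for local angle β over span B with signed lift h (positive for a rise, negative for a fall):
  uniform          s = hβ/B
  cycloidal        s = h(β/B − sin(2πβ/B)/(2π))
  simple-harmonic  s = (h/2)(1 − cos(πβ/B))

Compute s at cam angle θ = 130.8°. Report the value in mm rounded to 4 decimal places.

seg 1 [0°–65.3°] uniform, h=9: full span → s += 9 → s = 9.0000
seg 2 [65.3°–227.4°] simple-harmonic, h=-7: θ=130.8° here. β=65.5, B=162.1. -7/2·(1 − cos(π·0.4041)) = -2.4611 → s = 6.5389

6.5389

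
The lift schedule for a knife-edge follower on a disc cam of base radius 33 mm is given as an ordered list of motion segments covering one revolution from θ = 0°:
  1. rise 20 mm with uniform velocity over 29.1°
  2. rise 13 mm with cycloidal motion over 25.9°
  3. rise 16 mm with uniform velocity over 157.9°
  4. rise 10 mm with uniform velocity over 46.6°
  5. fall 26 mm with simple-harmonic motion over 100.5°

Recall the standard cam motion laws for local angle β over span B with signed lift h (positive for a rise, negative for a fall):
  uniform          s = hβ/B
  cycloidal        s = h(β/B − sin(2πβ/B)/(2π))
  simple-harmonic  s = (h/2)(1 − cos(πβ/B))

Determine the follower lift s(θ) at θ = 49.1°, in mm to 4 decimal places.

seg 1 [0°–29.1°] uniform, h=20: full span → s += 20 → s = 20.0000
seg 2 [29.1°–55°] cycloidal, h=13: θ=49.1° here. β=20, B=25.9. 13·(0.7722 − sin(2π·0.7722)/(2π)) = 12.0875 → s = 32.0875

32.0875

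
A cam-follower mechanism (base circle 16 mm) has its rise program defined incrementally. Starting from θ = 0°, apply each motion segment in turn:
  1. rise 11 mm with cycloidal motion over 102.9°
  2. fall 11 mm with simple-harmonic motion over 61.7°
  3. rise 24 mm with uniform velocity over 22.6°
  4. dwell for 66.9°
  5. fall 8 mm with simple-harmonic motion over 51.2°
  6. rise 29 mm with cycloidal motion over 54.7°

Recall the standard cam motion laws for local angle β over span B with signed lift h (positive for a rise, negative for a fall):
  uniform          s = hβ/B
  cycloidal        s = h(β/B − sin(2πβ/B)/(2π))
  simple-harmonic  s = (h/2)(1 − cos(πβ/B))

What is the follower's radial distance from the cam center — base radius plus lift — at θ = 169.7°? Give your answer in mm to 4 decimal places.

seg 1 [0°–102.9°] cycloidal, h=11: full span → s += 11 → s = 11.0000
seg 2 [102.9°–164.6°] simple-harmonic, h=-11: full span → s += -11 → s = 0.0000
seg 3 [164.6°–187.2°] uniform, h=24: θ=169.7° here. β=5.1, B=22.6. 24·5.1/22.6 = 5.4159 → s = 5.4159
radial distance = base radius + s = 16 + 5.4159 = 21.4159

21.4159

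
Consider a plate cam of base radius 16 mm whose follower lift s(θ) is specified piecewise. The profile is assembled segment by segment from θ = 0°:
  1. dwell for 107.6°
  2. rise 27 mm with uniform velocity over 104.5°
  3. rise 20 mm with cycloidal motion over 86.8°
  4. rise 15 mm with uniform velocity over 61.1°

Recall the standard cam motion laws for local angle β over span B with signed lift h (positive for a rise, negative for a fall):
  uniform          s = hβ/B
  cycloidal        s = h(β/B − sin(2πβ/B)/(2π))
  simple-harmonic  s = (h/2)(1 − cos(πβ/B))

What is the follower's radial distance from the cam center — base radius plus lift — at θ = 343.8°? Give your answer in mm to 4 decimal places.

seg 1 [0°–107.6°] dwell: s stays 0.0000
seg 2 [107.6°–212.1°] uniform, h=27: full span → s += 27 → s = 27.0000
seg 3 [212.1°–298.9°] cycloidal, h=20: full span → s += 20 → s = 47.0000
seg 4 [298.9°–360°] uniform, h=15: θ=343.8° here. β=44.9, B=61.1. 15·44.9/61.1 = 11.0229 → s = 58.0229
radial distance = base radius + s = 16 + 58.0229 = 74.0229

74.0229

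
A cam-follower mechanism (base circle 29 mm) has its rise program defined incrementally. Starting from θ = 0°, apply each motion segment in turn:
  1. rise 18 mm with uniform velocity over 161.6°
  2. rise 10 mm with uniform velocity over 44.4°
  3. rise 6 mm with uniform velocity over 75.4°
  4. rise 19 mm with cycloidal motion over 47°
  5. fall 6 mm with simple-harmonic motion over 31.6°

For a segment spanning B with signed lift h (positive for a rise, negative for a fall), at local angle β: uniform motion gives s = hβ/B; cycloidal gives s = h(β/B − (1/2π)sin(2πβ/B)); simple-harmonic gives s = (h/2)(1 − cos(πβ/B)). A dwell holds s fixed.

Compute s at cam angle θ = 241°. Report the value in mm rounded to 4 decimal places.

seg 1 [0°–161.6°] uniform, h=18: full span → s += 18 → s = 18.0000
seg 2 [161.6°–206°] uniform, h=10: full span → s += 10 → s = 28.0000
seg 3 [206°–281.4°] uniform, h=6: θ=241° here. β=35, B=75.4. 6·35/75.4 = 2.7851 → s = 30.7851

30.7851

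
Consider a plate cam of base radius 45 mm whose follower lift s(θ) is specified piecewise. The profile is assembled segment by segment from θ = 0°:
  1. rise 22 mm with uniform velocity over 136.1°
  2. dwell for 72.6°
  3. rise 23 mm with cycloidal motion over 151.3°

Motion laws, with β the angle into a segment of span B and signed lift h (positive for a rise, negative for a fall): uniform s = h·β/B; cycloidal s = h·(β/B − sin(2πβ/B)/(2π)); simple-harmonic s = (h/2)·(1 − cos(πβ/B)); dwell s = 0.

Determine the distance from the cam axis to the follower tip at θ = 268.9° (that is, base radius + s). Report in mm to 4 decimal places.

seg 1 [0°–136.1°] uniform, h=22: full span → s += 22 → s = 22.0000
seg 2 [136.1°–208.7°] dwell: s stays 22.0000
seg 3 [208.7°–360°] cycloidal, h=23: θ=268.9° here. β=60.2, B=151.3. 23·(0.3979 − sin(2π·0.3979)/(2π)) = 6.9606 → s = 28.9606
radial distance = base radius + s = 45 + 28.9606 = 73.9606

73.9606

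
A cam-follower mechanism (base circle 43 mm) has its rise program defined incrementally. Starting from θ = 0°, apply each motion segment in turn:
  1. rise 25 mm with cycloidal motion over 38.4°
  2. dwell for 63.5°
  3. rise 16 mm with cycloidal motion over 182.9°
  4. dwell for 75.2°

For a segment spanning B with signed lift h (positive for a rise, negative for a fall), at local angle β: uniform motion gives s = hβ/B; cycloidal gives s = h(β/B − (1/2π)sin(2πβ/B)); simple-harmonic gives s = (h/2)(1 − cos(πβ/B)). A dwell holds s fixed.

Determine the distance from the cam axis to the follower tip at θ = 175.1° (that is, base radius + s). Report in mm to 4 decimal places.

seg 1 [0°–38.4°] cycloidal, h=25: full span → s += 25 → s = 25.0000
seg 2 [38.4°–101.9°] dwell: s stays 25.0000
seg 3 [101.9°–284.8°] cycloidal, h=16: θ=175.1° here. β=73.2, B=182.9. 16·(0.4002 − sin(2π·0.4002)/(2π)) = 4.9095 → s = 29.9095
radial distance = base radius + s = 43 + 29.9095 = 72.9095

72.9095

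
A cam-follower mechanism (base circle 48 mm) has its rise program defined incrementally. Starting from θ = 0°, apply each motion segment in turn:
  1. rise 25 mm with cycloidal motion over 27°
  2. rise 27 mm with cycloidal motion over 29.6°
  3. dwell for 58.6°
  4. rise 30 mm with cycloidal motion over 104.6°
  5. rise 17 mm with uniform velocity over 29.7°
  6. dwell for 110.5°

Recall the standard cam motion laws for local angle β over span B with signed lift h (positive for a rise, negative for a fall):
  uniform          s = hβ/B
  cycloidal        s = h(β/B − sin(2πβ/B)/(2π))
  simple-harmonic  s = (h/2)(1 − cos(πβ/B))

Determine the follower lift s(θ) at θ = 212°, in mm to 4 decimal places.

seg 1 [0°–27°] cycloidal, h=25: full span → s += 25 → s = 25.0000
seg 2 [27°–56.6°] cycloidal, h=27: full span → s += 27 → s = 52.0000
seg 3 [56.6°–115.2°] dwell: s stays 52.0000
seg 4 [115.2°–219.8°] cycloidal, h=30: θ=212° here. β=96.8, B=104.6. 30·(0.9254 − sin(2π·0.9254)/(2π)) = 29.9190 → s = 81.9190

81.9190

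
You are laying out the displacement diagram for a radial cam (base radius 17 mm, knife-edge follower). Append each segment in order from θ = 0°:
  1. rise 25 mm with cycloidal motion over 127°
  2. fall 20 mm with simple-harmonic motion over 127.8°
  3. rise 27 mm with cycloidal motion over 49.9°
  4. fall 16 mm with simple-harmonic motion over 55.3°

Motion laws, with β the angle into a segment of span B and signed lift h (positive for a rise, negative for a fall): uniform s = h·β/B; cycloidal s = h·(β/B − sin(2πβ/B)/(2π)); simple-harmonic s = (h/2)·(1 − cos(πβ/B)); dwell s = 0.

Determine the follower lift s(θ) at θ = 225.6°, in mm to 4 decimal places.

seg 1 [0°–127°] cycloidal, h=25: full span → s += 25 → s = 25.0000
seg 2 [127°–254.8°] simple-harmonic, h=-20: θ=225.6° here. β=98.6, B=127.8. -20/2·(1 − cos(π·0.7715)) = -17.5326 → s = 7.4674

7.4674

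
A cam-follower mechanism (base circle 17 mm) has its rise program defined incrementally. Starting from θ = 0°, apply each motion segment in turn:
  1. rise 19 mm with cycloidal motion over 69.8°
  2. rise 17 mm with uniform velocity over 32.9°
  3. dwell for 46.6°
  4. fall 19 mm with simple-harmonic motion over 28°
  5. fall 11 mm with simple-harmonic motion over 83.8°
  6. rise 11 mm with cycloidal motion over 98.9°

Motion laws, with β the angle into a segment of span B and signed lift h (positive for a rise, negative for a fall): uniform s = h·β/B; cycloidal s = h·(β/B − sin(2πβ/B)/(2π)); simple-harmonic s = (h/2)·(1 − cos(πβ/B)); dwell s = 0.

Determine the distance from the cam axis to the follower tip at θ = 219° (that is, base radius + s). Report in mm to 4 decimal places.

seg 1 [0°–69.8°] cycloidal, h=19: full span → s += 19 → s = 19.0000
seg 2 [69.8°–102.7°] uniform, h=17: full span → s += 17 → s = 36.0000
seg 3 [102.7°–149.3°] dwell: s stays 36.0000
seg 4 [149.3°–177.3°] simple-harmonic, h=-19: full span → s += -19 → s = 17.0000
seg 5 [177.3°–261.1°] simple-harmonic, h=-11: θ=219° here. β=41.7, B=83.8. -11/2·(1 − cos(π·0.4976)) = -5.4588 → s = 11.5412
radial distance = base radius + s = 17 + 11.5412 = 28.5412

28.5412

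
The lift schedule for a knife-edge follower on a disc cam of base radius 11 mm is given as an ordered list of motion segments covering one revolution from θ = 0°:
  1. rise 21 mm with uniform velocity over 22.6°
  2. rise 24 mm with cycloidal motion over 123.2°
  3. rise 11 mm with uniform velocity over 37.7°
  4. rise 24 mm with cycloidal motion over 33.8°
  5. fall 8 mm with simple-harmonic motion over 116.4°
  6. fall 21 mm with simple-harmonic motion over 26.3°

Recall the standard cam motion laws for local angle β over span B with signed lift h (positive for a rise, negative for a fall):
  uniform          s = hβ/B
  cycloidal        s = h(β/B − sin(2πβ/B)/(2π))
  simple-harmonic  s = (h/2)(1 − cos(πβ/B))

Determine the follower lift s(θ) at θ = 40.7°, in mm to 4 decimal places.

seg 1 [0°–22.6°] uniform, h=21: full span → s += 21 → s = 21.0000
seg 2 [22.6°–145.8°] cycloidal, h=24: θ=40.7° here. β=18.1, B=123.2. 24·(0.1469 − sin(2π·0.1469)/(2π)) = 0.4798 → s = 21.4798

21.4798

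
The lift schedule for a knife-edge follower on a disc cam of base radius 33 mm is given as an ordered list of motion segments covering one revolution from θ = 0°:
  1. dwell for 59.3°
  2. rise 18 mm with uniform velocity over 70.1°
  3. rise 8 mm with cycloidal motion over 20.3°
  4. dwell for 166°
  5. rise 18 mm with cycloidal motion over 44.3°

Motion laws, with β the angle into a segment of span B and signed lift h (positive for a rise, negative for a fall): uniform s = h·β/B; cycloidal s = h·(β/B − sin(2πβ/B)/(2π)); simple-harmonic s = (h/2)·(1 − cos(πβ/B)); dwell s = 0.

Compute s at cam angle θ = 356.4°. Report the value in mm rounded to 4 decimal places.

seg 1 [0°–59.3°] dwell: s stays 0.0000
seg 2 [59.3°–129.4°] uniform, h=18: full span → s += 18 → s = 18.0000
seg 3 [129.4°–149.7°] cycloidal, h=8: full span → s += 8 → s = 26.0000
seg 4 [149.7°–315.7°] dwell: s stays 26.0000
seg 5 [315.7°–360°] cycloidal, h=18: θ=356.4° here. β=40.7, B=44.3. 18·(0.9187 − sin(2π·0.9187)/(2π)) = 17.9373 → s = 43.9373

43.9373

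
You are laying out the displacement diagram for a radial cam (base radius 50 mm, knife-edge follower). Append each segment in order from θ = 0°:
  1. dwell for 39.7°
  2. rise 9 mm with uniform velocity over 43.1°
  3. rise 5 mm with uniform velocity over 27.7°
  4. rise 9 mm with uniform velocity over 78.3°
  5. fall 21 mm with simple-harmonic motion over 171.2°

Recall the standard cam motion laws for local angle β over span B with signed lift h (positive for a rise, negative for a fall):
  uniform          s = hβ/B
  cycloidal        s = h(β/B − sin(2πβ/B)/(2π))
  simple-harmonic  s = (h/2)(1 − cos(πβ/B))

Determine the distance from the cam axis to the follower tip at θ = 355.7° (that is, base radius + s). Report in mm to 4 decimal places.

seg 1 [0°–39.7°] dwell: s stays 0.0000
seg 2 [39.7°–82.8°] uniform, h=9: full span → s += 9 → s = 9.0000
seg 3 [82.8°–110.5°] uniform, h=5: full span → s += 5 → s = 14.0000
seg 4 [110.5°–188.8°] uniform, h=9: full span → s += 9 → s = 23.0000
seg 5 [188.8°–360°] simple-harmonic, h=-21: θ=355.7° here. β=166.9, B=171.2. -21/2·(1 − cos(π·0.9749)) = -20.9673 → s = 2.0327
radial distance = base radius + s = 50 + 2.0327 = 52.0327

52.0327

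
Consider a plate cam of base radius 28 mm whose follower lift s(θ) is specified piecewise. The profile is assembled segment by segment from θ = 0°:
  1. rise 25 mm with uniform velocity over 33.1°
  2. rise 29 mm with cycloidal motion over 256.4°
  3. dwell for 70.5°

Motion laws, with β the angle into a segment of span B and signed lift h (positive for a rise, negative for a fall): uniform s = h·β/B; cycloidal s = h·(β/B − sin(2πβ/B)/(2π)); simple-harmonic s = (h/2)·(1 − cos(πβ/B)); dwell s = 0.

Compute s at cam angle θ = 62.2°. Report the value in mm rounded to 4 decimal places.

seg 1 [0°–33.1°] uniform, h=25: full span → s += 25 → s = 25.0000
seg 2 [33.1°–289.5°] cycloidal, h=29: θ=62.2° here. β=29.1, B=256.4. 29·(0.1135 − sin(2π·0.1135)/(2π)) = 0.2719 → s = 25.2719

25.2719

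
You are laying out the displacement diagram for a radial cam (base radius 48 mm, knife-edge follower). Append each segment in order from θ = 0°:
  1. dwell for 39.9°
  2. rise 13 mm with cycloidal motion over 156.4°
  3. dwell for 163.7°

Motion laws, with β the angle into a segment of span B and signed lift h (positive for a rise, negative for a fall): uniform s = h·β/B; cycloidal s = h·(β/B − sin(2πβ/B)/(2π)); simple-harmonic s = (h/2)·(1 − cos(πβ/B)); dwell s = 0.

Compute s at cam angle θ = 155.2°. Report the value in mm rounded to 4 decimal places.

seg 1 [0°–39.9°] dwell: s stays 0.0000
seg 2 [39.9°–196.3°] cycloidal, h=13: θ=155.2° here. β=115.3, B=156.4. 13·(0.7372 − sin(2π·0.7372)/(2π)) = 11.6461 → s = 11.6461

11.6461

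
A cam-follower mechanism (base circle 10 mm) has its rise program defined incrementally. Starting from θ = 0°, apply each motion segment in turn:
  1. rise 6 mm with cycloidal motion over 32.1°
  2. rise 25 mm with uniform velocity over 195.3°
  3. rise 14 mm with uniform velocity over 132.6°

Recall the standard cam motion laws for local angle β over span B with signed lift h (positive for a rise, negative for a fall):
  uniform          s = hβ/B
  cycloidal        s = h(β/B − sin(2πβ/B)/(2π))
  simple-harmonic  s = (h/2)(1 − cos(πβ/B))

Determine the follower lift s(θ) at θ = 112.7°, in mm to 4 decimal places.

seg 1 [0°–32.1°] cycloidal, h=6: full span → s += 6 → s = 6.0000
seg 2 [32.1°–227.4°] uniform, h=25: θ=112.7° here. β=80.6, B=195.3. 25·80.6/195.3 = 10.3175 → s = 16.3175

16.3175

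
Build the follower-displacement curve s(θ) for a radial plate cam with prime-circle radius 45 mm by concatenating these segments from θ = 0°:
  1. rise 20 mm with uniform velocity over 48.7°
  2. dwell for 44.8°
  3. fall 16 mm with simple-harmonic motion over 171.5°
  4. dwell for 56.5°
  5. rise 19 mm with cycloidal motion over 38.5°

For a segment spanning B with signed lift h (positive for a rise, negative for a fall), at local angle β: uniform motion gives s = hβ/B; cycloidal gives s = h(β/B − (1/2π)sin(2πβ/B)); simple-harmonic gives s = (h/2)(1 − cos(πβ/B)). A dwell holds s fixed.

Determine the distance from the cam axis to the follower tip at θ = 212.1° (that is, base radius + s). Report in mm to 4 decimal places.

seg 1 [0°–48.7°] uniform, h=20: full span → s += 20 → s = 20.0000
seg 2 [48.7°–93.5°] dwell: s stays 20.0000
seg 3 [93.5°–265°] simple-harmonic, h=-16: θ=212.1° here. β=118.6, B=171.5. -16/2·(1 − cos(π·0.6915)) = -12.5287 → s = 7.4713
radial distance = base radius + s = 45 + 7.4713 = 52.4713

52.4713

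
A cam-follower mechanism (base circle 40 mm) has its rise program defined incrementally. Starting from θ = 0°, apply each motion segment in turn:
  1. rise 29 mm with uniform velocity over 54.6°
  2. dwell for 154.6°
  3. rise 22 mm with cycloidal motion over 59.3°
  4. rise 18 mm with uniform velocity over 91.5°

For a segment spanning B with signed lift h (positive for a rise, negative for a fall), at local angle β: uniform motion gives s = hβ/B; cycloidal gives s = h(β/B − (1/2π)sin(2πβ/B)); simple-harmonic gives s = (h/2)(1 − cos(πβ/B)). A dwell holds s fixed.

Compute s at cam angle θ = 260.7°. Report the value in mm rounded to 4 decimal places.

seg 1 [0°–54.6°] uniform, h=29: full span → s += 29 → s = 29.0000
seg 2 [54.6°–209.2°] dwell: s stays 29.0000
seg 3 [209.2°–268.5°] cycloidal, h=22: θ=260.7° here. β=51.5, B=59.3. 22·(0.8685 − sin(2π·0.8685)/(2π)) = 21.6816 → s = 50.6816

50.6816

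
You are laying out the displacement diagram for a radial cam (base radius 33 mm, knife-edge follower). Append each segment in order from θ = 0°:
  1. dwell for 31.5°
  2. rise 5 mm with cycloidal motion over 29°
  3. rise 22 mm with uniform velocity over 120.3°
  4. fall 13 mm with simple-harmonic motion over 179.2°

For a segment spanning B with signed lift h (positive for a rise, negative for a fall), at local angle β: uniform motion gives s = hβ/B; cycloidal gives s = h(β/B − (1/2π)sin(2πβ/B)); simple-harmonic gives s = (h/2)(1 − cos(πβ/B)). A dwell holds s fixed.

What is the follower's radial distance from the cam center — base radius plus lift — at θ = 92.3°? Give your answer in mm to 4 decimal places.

seg 1 [0°–31.5°] dwell: s stays 0.0000
seg 2 [31.5°–60.5°] cycloidal, h=5: full span → s += 5 → s = 5.0000
seg 3 [60.5°–180.8°] uniform, h=22: θ=92.3° here. β=31.8, B=120.3. 22·31.8/120.3 = 5.8155 → s = 10.8155
radial distance = base radius + s = 33 + 10.8155 = 43.8155

43.8155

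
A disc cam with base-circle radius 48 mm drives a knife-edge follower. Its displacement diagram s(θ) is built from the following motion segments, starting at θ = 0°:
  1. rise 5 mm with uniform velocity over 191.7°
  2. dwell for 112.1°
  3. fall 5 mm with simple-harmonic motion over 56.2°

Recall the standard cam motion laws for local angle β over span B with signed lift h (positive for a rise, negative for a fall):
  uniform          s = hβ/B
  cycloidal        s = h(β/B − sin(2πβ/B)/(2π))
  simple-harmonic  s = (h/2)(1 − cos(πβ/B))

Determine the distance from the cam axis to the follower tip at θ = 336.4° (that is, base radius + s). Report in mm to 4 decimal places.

seg 1 [0°–191.7°] uniform, h=5: full span → s += 5 → s = 5.0000
seg 2 [191.7°–303.8°] dwell: s stays 5.0000
seg 3 [303.8°–360°] simple-harmonic, h=-5: θ=336.4° here. β=32.6, B=56.2. -5/2·(1 − cos(π·0.5801)) = -3.1223 → s = 1.8777
radial distance = base radius + s = 48 + 1.8777 = 49.8777

49.8777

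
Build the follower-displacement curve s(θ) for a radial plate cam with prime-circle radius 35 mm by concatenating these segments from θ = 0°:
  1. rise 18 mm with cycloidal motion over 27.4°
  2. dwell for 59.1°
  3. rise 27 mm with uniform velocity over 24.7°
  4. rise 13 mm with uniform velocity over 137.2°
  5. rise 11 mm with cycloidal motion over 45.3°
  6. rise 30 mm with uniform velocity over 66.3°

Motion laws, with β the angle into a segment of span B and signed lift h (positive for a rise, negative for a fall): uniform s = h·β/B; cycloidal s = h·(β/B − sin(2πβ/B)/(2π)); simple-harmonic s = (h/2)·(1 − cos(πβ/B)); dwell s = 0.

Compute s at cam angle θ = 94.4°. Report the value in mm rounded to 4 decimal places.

seg 1 [0°–27.4°] cycloidal, h=18: full span → s += 18 → s = 18.0000
seg 2 [27.4°–86.5°] dwell: s stays 18.0000
seg 3 [86.5°–111.2°] uniform, h=27: θ=94.4° here. β=7.9, B=24.7. 27·7.9/24.7 = 8.6356 → s = 26.6356

26.6356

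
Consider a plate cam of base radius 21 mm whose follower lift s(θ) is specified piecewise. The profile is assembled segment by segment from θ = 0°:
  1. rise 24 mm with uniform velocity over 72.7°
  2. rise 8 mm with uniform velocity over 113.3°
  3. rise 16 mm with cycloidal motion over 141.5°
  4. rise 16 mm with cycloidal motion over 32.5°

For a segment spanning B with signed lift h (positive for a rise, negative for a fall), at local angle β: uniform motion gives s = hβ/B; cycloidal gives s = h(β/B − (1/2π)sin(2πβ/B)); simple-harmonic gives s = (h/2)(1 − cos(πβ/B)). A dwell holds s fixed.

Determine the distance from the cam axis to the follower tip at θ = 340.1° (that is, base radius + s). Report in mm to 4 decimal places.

seg 1 [0°–72.7°] uniform, h=24: full span → s += 24 → s = 24.0000
seg 2 [72.7°–186°] uniform, h=8: full span → s += 8 → s = 32.0000
seg 3 [186°–327.5°] cycloidal, h=16: full span → s += 16 → s = 48.0000
seg 4 [327.5°–360°] cycloidal, h=16: θ=340.1° here. β=12.6, B=32.5. 16·(0.3877 − sin(2π·0.3877)/(2π)) = 4.5516 → s = 52.5516
radial distance = base radius + s = 21 + 52.5516 = 73.5516

73.5516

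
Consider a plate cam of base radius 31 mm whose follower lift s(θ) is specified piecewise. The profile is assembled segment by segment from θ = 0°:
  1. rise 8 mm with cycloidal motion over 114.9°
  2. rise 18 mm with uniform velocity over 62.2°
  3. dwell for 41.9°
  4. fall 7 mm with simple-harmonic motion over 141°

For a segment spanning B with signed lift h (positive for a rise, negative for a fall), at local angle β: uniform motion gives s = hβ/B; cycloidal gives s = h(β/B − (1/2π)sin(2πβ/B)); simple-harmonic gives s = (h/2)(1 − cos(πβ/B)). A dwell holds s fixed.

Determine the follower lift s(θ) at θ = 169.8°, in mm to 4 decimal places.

seg 1 [0°–114.9°] cycloidal, h=8: full span → s += 8 → s = 8.0000
seg 2 [114.9°–177.1°] uniform, h=18: θ=169.8° here. β=54.9, B=62.2. 18·54.9/62.2 = 15.8875 → s = 23.8875

23.8875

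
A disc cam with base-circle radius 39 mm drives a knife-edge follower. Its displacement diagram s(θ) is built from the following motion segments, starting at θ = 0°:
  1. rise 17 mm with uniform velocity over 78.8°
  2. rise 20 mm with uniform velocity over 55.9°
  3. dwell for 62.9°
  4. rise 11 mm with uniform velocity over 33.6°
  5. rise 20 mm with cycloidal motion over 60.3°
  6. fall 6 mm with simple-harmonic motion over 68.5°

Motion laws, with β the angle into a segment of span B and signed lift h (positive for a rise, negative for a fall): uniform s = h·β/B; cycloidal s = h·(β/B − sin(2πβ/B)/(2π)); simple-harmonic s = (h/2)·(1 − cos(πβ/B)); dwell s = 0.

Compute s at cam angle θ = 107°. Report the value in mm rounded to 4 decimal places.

seg 1 [0°–78.8°] uniform, h=17: full span → s += 17 → s = 17.0000
seg 2 [78.8°–134.7°] uniform, h=20: θ=107° here. β=28.2, B=55.9. 20·28.2/55.9 = 10.0894 → s = 27.0894

27.0894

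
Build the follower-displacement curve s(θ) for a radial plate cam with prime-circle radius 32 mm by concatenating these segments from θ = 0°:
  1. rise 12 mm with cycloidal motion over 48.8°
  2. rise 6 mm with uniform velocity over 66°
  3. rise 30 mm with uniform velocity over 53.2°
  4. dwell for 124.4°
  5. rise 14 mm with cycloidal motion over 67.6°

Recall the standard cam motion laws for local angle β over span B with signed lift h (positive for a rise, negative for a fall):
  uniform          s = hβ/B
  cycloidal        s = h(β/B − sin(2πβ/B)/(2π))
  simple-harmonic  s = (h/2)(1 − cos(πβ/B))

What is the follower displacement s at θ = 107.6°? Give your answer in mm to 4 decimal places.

seg 1 [0°–48.8°] cycloidal, h=12: full span → s += 12 → s = 12.0000
seg 2 [48.8°–114.8°] uniform, h=6: θ=107.6° here. β=58.8, B=66. 6·58.8/66 = 5.3455 → s = 17.3455

17.3455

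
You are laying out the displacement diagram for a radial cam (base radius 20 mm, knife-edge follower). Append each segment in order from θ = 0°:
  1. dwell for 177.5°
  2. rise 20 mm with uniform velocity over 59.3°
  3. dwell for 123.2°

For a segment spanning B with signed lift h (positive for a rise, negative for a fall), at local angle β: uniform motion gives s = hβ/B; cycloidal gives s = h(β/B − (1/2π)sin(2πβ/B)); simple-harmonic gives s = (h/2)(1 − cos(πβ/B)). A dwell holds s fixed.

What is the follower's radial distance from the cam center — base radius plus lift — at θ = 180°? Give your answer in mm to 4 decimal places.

seg 1 [0°–177.5°] dwell: s stays 0.0000
seg 2 [177.5°–236.8°] uniform, h=20: θ=180° here. β=2.5, B=59.3. 20·2.5/59.3 = 0.8432 → s = 0.8432
radial distance = base radius + s = 20 + 0.8432 = 20.8432

20.8432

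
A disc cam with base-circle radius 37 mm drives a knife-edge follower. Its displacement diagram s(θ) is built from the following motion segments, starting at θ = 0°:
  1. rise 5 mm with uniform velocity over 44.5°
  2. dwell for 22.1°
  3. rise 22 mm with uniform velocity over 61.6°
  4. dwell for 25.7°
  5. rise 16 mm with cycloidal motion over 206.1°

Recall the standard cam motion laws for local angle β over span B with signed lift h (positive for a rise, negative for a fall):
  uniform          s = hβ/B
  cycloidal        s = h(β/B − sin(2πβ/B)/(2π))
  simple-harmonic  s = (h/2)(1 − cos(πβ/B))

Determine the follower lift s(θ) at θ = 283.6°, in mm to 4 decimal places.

seg 1 [0°–44.5°] uniform, h=5: full span → s += 5 → s = 5.0000
seg 2 [44.5°–66.6°] dwell: s stays 5.0000
seg 3 [66.6°–128.2°] uniform, h=22: full span → s += 22 → s = 27.0000
seg 4 [128.2°–153.9°] dwell: s stays 27.0000
seg 5 [153.9°–360°] cycloidal, h=16: θ=283.6° here. β=129.7, B=206.1. 16·(0.6293 − sin(2π·0.6293)/(2π)) = 11.9176 → s = 38.9176

38.9176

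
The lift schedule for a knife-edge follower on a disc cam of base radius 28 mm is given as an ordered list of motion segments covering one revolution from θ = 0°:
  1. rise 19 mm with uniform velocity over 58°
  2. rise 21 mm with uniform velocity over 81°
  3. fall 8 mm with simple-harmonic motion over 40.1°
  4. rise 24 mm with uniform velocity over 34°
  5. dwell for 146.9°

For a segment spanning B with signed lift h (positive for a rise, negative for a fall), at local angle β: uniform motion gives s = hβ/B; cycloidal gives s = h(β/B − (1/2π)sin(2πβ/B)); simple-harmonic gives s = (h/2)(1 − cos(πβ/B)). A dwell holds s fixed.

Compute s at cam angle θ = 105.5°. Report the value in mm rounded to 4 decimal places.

seg 1 [0°–58°] uniform, h=19: full span → s += 19 → s = 19.0000
seg 2 [58°–139°] uniform, h=21: θ=105.5° here. β=47.5, B=81. 21·47.5/81 = 12.3148 → s = 31.3148

31.3148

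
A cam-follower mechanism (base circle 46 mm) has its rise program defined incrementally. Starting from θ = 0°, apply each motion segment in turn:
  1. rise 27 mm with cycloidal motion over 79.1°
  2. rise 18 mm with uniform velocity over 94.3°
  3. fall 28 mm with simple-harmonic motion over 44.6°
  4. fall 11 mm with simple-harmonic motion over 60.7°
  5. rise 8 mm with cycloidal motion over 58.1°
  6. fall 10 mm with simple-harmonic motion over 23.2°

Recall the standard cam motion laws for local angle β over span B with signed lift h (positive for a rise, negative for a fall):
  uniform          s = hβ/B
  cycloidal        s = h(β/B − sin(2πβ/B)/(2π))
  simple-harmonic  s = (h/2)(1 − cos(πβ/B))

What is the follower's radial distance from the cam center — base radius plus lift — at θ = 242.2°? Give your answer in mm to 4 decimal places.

seg 1 [0°–79.1°] cycloidal, h=27: full span → s += 27 → s = 27.0000
seg 2 [79.1°–173.4°] uniform, h=18: full span → s += 18 → s = 45.0000
seg 3 [173.4°–218°] simple-harmonic, h=-28: full span → s += -28 → s = 17.0000
seg 4 [218°–278.7°] simple-harmonic, h=-11: θ=242.2° here. β=24.2, B=60.7. -11/2·(1 − cos(π·0.3987)) = -3.7788 → s = 13.2212
radial distance = base radius + s = 46 + 13.2212 = 59.2212

59.2212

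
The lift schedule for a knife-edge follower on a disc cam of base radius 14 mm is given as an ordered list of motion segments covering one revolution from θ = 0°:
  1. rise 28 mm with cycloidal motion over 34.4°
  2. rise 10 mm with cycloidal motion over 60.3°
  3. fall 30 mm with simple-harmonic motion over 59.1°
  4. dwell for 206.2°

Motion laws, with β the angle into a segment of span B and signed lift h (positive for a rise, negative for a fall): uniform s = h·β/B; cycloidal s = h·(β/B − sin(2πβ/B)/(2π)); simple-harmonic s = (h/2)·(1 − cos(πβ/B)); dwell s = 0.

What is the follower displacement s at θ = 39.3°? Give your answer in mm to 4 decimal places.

seg 1 [0°–34.4°] cycloidal, h=28: full span → s += 28 → s = 28.0000
seg 2 [34.4°–94.7°] cycloidal, h=10: θ=39.3° here. β=4.9, B=60.3. 10·(0.0813 − sin(2π·0.0813)/(2π)) = 0.0348 → s = 28.0348

28.0348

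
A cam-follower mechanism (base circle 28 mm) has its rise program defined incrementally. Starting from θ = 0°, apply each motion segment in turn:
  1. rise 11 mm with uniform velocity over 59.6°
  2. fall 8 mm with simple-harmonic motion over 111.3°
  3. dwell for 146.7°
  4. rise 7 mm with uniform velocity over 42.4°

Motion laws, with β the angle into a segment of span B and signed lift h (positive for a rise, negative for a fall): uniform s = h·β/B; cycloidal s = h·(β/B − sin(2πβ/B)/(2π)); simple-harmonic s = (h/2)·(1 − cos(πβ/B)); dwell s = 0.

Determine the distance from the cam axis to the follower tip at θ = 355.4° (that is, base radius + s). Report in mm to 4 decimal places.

seg 1 [0°–59.6°] uniform, h=11: full span → s += 11 → s = 11.0000
seg 2 [59.6°–170.9°] simple-harmonic, h=-8: full span → s += -8 → s = 3.0000
seg 3 [170.9°–317.6°] dwell: s stays 3.0000
seg 4 [317.6°–360°] uniform, h=7: θ=355.4° here. β=37.8, B=42.4. 7·37.8/42.4 = 6.2406 → s = 9.2406
radial distance = base radius + s = 28 + 9.2406 = 37.2406

37.2406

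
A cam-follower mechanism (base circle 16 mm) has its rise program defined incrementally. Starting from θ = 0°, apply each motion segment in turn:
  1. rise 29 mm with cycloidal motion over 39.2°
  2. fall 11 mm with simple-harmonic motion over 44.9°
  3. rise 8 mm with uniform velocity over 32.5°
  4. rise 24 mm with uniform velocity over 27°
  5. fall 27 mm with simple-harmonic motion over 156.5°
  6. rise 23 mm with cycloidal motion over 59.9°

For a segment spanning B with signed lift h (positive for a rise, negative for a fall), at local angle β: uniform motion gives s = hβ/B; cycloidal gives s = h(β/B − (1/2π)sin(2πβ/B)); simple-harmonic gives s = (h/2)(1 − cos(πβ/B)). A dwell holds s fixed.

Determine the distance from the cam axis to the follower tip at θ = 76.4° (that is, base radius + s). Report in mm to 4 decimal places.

seg 1 [0°–39.2°] cycloidal, h=29: full span → s += 29 → s = 29.0000
seg 2 [39.2°–84.1°] simple-harmonic, h=-11: θ=76.4° here. β=37.2, B=44.9. -11/2·(1 − cos(π·0.8285)) = -10.2209 → s = 18.7791
radial distance = base radius + s = 16 + 18.7791 = 34.7791

34.7791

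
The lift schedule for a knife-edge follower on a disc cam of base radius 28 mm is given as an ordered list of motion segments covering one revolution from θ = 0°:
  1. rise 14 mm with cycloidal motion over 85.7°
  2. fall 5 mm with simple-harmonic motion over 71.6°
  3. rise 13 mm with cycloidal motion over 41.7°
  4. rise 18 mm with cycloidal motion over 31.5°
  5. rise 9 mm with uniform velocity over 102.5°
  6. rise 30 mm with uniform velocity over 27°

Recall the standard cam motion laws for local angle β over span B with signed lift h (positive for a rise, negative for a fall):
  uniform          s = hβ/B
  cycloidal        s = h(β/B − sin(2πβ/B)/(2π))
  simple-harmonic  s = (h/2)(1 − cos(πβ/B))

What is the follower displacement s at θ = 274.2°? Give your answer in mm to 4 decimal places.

seg 1 [0°–85.7°] cycloidal, h=14: full span → s += 14 → s = 14.0000
seg 2 [85.7°–157.3°] simple-harmonic, h=-5: full span → s += -5 → s = 9.0000
seg 3 [157.3°–199°] cycloidal, h=13: full span → s += 13 → s = 22.0000
seg 4 [199°–230.5°] cycloidal, h=18: full span → s += 18 → s = 40.0000
seg 5 [230.5°–333°] uniform, h=9: θ=274.2° here. β=43.7, B=102.5. 9·43.7/102.5 = 3.8371 → s = 43.8371

43.8371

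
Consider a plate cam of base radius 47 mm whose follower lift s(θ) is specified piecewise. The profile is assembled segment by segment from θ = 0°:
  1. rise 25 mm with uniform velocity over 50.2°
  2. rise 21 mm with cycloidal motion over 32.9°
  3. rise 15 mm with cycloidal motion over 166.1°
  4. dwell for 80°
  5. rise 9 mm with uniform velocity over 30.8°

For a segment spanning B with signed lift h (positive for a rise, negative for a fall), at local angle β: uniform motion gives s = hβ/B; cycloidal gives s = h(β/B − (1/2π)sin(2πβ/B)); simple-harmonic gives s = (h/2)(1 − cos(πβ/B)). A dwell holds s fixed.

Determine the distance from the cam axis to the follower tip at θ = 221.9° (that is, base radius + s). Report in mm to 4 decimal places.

seg 1 [0°–50.2°] uniform, h=25: full span → s += 25 → s = 25.0000
seg 2 [50.2°–83.1°] cycloidal, h=21: full span → s += 21 → s = 46.0000
seg 3 [83.1°–249.2°] cycloidal, h=15: θ=221.9° here. β=138.8, B=166.1. 15·(0.8356 − sin(2π·0.8356)/(2π)) = 14.5846 → s = 60.5846
radial distance = base radius + s = 47 + 60.5846 = 107.5846

107.5846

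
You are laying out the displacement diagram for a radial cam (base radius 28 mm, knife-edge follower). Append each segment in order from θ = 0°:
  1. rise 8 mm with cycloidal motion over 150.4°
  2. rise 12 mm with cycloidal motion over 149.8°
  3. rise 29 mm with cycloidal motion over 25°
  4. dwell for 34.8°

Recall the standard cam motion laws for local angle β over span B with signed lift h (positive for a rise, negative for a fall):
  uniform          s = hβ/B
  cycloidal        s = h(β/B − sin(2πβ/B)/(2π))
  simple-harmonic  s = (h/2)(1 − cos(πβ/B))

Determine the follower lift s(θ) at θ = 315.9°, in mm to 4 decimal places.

seg 1 [0°–150.4°] cycloidal, h=8: full span → s += 8 → s = 8.0000
seg 2 [150.4°–300.2°] cycloidal, h=12: full span → s += 12 → s = 20.0000
seg 3 [300.2°–325.2°] cycloidal, h=29: θ=315.9° here. β=15.7, B=25. 29·(0.6280 − sin(2π·0.6280)/(2π)) = 21.5366 → s = 41.5366

41.5366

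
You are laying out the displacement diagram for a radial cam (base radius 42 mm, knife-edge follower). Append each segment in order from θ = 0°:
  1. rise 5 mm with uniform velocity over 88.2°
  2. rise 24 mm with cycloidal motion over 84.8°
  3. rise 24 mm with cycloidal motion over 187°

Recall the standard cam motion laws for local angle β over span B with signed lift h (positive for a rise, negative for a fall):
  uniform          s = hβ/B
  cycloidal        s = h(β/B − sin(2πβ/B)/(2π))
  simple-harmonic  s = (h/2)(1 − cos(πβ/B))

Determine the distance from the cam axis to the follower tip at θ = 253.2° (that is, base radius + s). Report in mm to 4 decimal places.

seg 1 [0°–88.2°] uniform, h=5: full span → s += 5 → s = 5.0000
seg 2 [88.2°–173°] cycloidal, h=24: full span → s += 24 → s = 29.0000
seg 3 [173°–360°] cycloidal, h=24: θ=253.2° here. β=80.2, B=187. 24·(0.4289 − sin(2π·0.4289)/(2π)) = 8.6423 → s = 37.6423
radial distance = base radius + s = 42 + 37.6423 = 79.6423

79.6423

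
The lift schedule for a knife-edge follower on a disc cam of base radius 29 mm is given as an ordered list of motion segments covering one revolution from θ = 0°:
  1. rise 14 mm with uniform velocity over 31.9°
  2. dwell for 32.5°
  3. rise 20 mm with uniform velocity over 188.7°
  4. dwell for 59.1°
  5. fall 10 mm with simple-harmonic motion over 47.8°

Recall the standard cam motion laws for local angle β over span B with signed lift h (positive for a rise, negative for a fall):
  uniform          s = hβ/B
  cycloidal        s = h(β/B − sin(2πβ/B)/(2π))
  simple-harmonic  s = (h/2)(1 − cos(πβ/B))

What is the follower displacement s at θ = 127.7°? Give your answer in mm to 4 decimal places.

seg 1 [0°–31.9°] uniform, h=14: full span → s += 14 → s = 14.0000
seg 2 [31.9°–64.4°] dwell: s stays 14.0000
seg 3 [64.4°–253.1°] uniform, h=20: θ=127.7° here. β=63.3, B=188.7. 20·63.3/188.7 = 6.7091 → s = 20.7091

20.7091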